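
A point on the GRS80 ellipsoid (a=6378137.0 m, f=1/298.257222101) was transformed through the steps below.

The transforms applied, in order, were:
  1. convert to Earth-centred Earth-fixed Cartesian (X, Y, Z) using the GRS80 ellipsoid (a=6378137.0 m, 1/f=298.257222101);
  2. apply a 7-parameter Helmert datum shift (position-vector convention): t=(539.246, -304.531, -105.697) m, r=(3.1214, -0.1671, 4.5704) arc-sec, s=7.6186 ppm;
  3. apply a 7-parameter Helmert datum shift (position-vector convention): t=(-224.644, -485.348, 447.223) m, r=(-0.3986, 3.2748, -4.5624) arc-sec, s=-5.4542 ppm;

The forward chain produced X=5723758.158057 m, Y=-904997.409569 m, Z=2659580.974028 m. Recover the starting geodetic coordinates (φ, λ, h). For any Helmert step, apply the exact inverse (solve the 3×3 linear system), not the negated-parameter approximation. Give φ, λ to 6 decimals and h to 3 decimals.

start: X=5723758.1581, Y=-904997.4096, Z=2659580.9740 m
→ Helmert⁻¹: X=5723991.8066, Y=-904395.5241, Z=2659237.3848
→ Helmert⁻¹: X=5723391.0760, Y=-904170.6801, Z=2659331.8676
→ geod (Bowring, a=6378137.000): φ=24.79899200°, λ=-8.97728900°, h=1081.5970 m

φ=24.798992°, λ=-8.977289°, h=1081.597 m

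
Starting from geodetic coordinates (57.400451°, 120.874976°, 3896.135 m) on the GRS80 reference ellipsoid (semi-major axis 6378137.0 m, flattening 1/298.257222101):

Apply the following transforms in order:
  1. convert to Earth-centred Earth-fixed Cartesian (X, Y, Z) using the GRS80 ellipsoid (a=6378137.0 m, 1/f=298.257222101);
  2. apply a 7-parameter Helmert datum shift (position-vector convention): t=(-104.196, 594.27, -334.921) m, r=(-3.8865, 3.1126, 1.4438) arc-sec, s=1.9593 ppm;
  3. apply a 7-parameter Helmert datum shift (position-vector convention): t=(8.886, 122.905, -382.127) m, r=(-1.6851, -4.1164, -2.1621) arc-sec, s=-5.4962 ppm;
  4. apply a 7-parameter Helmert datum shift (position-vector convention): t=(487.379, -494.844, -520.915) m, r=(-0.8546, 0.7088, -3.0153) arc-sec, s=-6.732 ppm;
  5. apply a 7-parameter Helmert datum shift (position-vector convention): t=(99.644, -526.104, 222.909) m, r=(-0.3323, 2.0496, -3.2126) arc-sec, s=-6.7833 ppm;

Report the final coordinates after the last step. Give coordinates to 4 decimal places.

start: φ=57.400451°, λ=120.874976°, h=3896.135 m
→ ECEF (a=6378137.000, f=1/298.257222101): X=-1768681.1164, Y=2958182.0298, Z=5353340.0328
→ Helmert 7p (PV): X=-1768728.7006, Y=2958870.5848, Z=5352986.5515
→ Helmert 7p (PV): X=-1768785.9064, Y=2959039.4987, Z=5352515.5327
→ Helmert 7p (PV): X=-1768224.9702, Y=2958572.7680, Z=5351952.4029
→ Helmert 7p (PV): X=-1768014.0714, Y=2958062.7573, Z=5352151.8119

X=-1768014.0714 m, Y=2958062.7573 m, Z=5352151.8119 m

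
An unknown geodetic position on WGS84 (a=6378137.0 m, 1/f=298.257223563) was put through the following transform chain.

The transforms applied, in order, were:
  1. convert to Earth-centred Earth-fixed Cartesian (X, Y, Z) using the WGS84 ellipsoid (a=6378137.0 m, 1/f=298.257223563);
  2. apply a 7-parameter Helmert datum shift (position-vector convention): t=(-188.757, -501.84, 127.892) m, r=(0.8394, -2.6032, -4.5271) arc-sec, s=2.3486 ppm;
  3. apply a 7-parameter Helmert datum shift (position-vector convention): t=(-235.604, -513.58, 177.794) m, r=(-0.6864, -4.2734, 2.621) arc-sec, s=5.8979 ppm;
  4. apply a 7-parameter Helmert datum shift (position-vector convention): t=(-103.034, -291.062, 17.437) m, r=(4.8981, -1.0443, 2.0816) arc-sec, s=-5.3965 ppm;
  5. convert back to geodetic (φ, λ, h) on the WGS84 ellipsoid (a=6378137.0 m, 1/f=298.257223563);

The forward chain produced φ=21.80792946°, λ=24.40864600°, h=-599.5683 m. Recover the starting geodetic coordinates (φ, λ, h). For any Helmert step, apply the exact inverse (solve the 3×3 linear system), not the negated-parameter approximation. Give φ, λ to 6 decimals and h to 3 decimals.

φ=21.799202°, λ=24.418141°, h=208.811 m

start: φ=21.807929°, λ=24.408646°, h=-599.568 m
→ ECEF (a=6378137.000, f=1/298.257223563): X=5394395.5950, Y=2447987.9569, Z=2354457.7038
→ Helmert⁻¹: X=5394564.3684, Y=2448293.6982, Z=2354367.5216
→ Helmert⁻¹: X=5394848.0421, Y=2448716.4495, Z=2354072.2211
→ Helmert⁻¹: X=5395000.0775, Y=2449340.5259, Z=2353860.7444
→ geod (Bowring, a=6378137.000): φ=21.79920200°, λ=24.41814100°, h=208.8110 m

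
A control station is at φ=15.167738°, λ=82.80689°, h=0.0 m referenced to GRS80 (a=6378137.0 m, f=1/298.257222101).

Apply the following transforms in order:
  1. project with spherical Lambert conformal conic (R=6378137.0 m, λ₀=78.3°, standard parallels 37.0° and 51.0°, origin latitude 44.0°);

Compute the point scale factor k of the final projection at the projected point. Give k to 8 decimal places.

start: φ=15.167738°, λ=82.806890°, h=0.000 m
→ into lcc (λ₀=78.3°): φ=15.16773800°, λ−λ₀=4.50689000°
scale k = 1.11487948

1.11487948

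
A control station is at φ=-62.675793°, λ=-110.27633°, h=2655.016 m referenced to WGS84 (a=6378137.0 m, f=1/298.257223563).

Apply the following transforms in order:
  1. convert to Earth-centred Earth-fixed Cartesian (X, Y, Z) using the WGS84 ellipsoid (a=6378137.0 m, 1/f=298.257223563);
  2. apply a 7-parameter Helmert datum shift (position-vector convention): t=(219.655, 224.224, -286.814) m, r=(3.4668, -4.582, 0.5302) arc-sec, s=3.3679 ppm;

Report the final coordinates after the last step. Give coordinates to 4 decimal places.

start: φ=-62.675793°, λ=-110.276330°, h=2655.016 m
→ ECEF (a=6378137.000, f=1/298.257223563): X=-1017710.8735, Y=-2754726.9177, Z=-5645840.5817
→ Helmert 7p (PV): X=-1017362.1470, Y=-2754419.6945, Z=-5646215.3182

X=-1017362.1470 m, Y=-2754419.6945 m, Z=-5646215.3182 m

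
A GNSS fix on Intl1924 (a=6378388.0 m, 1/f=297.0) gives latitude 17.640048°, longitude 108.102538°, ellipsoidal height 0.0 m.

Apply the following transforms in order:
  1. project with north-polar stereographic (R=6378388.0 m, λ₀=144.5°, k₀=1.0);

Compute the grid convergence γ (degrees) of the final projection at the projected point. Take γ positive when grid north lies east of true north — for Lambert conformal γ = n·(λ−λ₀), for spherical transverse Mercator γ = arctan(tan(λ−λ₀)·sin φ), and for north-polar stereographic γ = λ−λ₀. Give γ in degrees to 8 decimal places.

start: φ=17.640048°, λ=108.102538°, h=0.000 m
→ into stereo (λ₀=144.5°): φ=17.64004800°, λ−λ₀=-36.39746200°
convergence γ = -36.39746200°

-36.39746200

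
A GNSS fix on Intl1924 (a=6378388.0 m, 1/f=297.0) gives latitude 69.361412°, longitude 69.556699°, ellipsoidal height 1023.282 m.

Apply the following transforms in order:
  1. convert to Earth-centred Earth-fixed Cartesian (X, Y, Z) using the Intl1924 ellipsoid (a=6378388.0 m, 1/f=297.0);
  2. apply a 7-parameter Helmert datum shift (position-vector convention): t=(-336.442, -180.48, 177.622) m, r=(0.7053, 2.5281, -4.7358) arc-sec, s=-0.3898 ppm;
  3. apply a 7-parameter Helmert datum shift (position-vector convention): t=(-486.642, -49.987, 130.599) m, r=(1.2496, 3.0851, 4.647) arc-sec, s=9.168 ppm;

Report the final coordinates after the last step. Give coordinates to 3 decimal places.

start: φ=69.361412°, λ=69.556699°, h=1023.282 m
→ ECEF (a=6378388.000, f=1/297.0): X=787700.8620, Y=2113174.2267, Z=5947398.4471
→ Helmert 7p (PV): X=787485.5257, Y=2112954.5011, Z=5947571.3221
→ Helmert 7p (PV): X=787047.4582, Y=2112905.5952, Z=5947757.4708

X=787047.458 m, Y=2112905.595 m, Z=5947757.471 m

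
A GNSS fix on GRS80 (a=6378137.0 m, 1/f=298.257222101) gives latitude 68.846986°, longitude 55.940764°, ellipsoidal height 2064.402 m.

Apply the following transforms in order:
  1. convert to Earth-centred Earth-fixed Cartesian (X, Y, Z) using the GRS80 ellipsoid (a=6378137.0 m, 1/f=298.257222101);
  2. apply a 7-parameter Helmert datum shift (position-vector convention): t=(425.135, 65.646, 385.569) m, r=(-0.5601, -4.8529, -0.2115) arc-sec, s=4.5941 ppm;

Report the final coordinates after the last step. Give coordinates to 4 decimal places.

start: φ=68.846986°, λ=55.940764°, h=2064.402 m
→ ECEF (a=6378137.000, f=1/298.257222101): X=1293204.5785, Y=1912985.4765, Z=5927760.1764
→ Helmert 7p (PV): X=1293498.1500, Y=1913074.6815, Z=5928198.2096

X=1293498.1500 m, Y=1913074.6815 m, Z=5928198.2096 m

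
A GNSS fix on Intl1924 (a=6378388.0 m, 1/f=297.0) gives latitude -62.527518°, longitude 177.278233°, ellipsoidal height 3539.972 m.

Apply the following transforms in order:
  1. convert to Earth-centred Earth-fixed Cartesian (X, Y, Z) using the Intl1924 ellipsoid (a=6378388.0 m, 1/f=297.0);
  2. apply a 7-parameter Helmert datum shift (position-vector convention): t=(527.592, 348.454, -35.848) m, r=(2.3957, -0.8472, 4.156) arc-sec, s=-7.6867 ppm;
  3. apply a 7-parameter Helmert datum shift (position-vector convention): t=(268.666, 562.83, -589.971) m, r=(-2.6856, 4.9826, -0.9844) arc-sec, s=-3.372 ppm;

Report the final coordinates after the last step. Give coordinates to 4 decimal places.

start: φ=-62.527518°, λ=177.278233°, h=3539.972 m
→ ECEF (a=6378388.000, f=1/297.0): X=-2948614.0185, Y=140175.8143, Z=-5639142.0880
→ Helmert 7p (PV): X=-2948043.4240, Y=140529.2764, Z=-5639145.0724
→ Helmert 7p (PV): X=-2947900.3671, Y=141032.2798, Z=-5639646.6442

X=-2947900.3671 m, Y=141032.2798 m, Z=-5639646.6442 m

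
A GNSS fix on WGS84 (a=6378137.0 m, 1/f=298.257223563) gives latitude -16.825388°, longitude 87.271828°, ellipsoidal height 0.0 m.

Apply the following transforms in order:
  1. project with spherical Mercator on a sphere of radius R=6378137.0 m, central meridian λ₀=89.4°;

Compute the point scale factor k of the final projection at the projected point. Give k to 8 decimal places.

start: φ=-16.825388°, λ=87.271828°, h=0.000 m
→ into merc (λ₀=89.4°): φ=-16.82538800°, λ−λ₀=-2.12817200°
scale k = 1.04472321

1.04472321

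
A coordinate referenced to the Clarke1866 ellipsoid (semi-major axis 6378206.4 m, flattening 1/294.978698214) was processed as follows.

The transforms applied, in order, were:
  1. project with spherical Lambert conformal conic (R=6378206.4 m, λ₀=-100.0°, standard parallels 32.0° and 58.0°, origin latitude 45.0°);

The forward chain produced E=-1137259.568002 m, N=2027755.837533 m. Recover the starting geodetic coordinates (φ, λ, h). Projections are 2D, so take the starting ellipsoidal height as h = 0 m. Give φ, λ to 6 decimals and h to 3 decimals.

start: E=-1137259.5680, N=2027755.8375 m
→ lcc⁻¹: φ=62.02526100°, λ=-121.57351000°

φ=62.025261°, λ=-121.573510°, h=0.000 m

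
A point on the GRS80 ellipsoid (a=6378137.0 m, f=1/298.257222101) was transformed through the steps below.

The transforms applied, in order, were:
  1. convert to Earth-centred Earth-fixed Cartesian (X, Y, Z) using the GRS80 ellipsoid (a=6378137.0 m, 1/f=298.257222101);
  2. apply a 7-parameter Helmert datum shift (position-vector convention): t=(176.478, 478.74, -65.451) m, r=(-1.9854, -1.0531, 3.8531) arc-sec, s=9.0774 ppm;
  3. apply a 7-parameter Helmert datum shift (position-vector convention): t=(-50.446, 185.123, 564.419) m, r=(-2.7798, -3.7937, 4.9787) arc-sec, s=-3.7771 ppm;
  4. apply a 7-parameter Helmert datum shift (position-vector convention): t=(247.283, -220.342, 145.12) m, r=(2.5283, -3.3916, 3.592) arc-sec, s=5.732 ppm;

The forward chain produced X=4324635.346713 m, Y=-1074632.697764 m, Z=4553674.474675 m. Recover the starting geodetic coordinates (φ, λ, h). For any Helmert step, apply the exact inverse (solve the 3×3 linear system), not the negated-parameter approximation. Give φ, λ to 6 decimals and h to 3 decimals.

φ=45.807616°, λ=-13.965033°, h=3386.541 m

start: X=4324635.3467, Y=-1074632.6978, Z=4553674.4747 m
→ Helmert⁻¹: X=4324419.4379, Y=-1074425.6908, Z=4553445.3176
→ Helmert⁻¹: X=4324544.0124, Y=-1074780.6136, Z=4552804.0721
→ Helmert⁻¹: X=4324331.4370, Y=-1075374.1960, Z=4552795.7661
→ geod (Bowring, a=6378137.000): φ=45.80761600°, λ=-13.96503300°, h=3386.5410 m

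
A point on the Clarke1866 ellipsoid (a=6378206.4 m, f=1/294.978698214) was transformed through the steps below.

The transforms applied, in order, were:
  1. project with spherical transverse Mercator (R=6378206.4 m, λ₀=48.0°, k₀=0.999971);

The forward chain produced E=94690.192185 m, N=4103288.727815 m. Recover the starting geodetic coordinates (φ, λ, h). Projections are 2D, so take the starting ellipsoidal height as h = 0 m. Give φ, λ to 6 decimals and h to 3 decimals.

φ=36.856404°, λ=49.063085°, h=0.000 m

start: E=94690.1922, N=4103288.7278 m
→ tm⁻¹: φ=36.85640400°, λ=49.06308500°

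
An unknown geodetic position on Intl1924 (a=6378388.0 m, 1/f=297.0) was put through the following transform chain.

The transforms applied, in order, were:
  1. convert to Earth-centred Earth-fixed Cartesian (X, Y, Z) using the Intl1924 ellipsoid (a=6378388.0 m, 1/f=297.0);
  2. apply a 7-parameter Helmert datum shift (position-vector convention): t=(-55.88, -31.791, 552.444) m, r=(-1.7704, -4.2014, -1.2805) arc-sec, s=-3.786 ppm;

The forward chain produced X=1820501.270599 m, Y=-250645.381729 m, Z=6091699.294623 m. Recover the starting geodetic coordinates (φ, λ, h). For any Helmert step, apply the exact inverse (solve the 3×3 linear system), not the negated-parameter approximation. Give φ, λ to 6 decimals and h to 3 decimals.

start: X=1820501.2706, Y=-250645.3817, Z=6091699.2946 m
→ Helmert⁻¹: X=1820689.6693, Y=-250655.5177, Z=6091130.6748
→ geod (Bowring, a=6378388.000): φ=73.31650500°, λ=-7.83867200°, h=3663.3050 m

φ=73.316505°, λ=-7.838672°, h=3663.305 m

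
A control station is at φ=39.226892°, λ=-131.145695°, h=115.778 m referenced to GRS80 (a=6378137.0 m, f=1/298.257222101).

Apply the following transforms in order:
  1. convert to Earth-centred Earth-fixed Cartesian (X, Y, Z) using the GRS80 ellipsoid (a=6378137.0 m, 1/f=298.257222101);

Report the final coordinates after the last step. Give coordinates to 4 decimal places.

start: φ=39.226892°, λ=-131.145695°, h=115.778 m
→ ECEF (a=6378137.000, f=1/298.257222101): X=-3255353.7173, Y=-3725679.6855, Z=4011934.3436

X=-3255353.7173 m, Y=-3725679.6855 m, Z=4011934.3436 m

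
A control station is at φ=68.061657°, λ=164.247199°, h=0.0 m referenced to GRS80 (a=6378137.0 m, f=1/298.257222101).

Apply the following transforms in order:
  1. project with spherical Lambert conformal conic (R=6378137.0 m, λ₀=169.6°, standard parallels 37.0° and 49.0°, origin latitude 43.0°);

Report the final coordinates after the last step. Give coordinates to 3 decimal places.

start: φ=68.061657°, λ=164.247199°, h=0.000 m
→ lcc (R=6378137.0, λ₀=169.6°): E=-249370.1179, N=2888382.0088

E=-249370.118 m, N=2888382.009 m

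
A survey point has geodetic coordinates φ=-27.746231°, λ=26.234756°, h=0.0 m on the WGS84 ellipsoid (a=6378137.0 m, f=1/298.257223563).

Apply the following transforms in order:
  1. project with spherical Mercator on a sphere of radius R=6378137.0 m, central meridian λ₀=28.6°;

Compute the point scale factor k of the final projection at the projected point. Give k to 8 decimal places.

1.12992018

start: φ=-27.746231°, λ=26.234756°, h=0.000 m
→ into merc (λ₀=28.6°): φ=-27.74623100°, λ−λ₀=-2.36524400°
scale k = 1.12992018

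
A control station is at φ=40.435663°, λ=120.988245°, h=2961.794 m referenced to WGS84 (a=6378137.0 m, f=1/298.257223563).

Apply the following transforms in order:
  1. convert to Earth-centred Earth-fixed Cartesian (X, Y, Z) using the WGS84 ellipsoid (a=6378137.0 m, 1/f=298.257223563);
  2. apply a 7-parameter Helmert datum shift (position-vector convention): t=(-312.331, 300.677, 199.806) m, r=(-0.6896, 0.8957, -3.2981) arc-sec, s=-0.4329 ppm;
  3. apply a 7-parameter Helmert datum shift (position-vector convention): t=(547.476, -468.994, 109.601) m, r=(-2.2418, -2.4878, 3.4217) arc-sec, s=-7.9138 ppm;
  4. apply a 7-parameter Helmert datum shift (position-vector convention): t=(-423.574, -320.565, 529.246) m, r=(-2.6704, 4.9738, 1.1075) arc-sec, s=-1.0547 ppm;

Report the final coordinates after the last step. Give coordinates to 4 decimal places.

X=-2504271.0498 m, Y=4169109.6476 m, Z=4117573.5388 m

start: φ=40.435663°, λ=120.988245°, h=2961.794 m
→ ECEF (a=6378137.000, f=1/298.257223563): X=-2504148.7724, Y=4169540.8694, Z=4116845.7833
→ Helmert 7p (PV): X=-2504375.4726, Y=4169893.5456, Z=4117040.7414
→ Helmert 7p (PV): X=-2503927.0068, Y=4169394.7534, Z=4117042.2351
→ Helmert 7p (PV): X=-2504271.0498, Y=4169109.6476, Z=4117573.5388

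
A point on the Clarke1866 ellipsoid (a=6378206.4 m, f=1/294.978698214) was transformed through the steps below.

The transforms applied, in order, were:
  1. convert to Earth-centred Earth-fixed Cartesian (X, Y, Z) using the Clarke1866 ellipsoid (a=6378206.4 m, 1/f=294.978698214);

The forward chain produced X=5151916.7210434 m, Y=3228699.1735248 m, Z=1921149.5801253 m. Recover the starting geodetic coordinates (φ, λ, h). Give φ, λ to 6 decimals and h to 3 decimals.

start: X=5151916.7210, Y=3228699.1735, Z=1921149.5801 m
→ geod (Bowring, a=6378206.400): φ=17.64744700°, λ=32.07531600°, h=93.6640 m

φ=17.647447°, λ=32.075316°, h=93.664 m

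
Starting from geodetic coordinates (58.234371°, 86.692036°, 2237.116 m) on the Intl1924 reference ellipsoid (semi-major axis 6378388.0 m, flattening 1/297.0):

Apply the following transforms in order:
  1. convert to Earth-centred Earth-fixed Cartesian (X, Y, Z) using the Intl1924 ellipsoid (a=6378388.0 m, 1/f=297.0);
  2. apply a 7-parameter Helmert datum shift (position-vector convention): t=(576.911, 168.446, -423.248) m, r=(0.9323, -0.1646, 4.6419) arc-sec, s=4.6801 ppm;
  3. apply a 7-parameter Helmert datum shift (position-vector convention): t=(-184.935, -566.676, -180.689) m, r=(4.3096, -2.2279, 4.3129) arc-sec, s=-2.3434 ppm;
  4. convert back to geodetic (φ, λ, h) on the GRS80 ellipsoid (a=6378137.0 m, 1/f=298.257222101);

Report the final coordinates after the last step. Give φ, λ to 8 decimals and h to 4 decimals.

φ=58.23513053°, λ=86.68840284°, h=1726.6653 m

start: φ=58.234371°, λ=86.692036°, h=2237.116 m
→ ECEF (a=6378388.000, f=1/297.0): X=194299.2922, Y=3361631.8825, Z=5401541.7068
→ Helmert 7p (PV): X=194797.1496, Y=3361796.0193, Z=5401159.0879
→ Helmert 7p (PV): X=194483.1261, Y=3361112.6894, Z=5401038.0855
→ geod (Bowring, a=6378137.000): φ=58.23513053°, λ=86.68840284°, h=1726.6653 m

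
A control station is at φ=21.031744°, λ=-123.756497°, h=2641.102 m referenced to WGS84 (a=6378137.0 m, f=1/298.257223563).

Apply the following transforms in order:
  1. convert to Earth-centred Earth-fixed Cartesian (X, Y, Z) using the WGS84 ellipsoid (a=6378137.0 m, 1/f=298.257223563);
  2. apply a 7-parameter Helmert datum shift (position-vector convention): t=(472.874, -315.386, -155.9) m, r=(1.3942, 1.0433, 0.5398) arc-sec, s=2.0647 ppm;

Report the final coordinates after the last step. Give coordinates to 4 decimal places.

X=-3310308.6355 m, Y=-4954094.6380 m, Z=2275455.7524 m

start: φ=21.031744°, λ=-123.756497°, h=2641.102 m
→ ECEF (a=6378137.000, f=1/298.257223563): X=-3310799.1481, Y=-4953744.9780, Z=2275623.6915
→ Helmert 7p (PV): X=-3310308.6355, Y=-4954094.6380, Z=2275455.7524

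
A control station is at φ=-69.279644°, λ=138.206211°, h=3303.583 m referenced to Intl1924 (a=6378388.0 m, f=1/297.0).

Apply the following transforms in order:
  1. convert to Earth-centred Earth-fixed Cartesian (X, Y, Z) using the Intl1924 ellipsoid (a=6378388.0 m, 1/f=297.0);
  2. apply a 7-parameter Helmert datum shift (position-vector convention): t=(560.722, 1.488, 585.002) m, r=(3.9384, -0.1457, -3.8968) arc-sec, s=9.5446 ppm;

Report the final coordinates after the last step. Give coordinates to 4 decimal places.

start: φ=-69.279644°, λ=138.206211°, h=3303.583 m
→ ECEF (a=6378388.000, f=1/297.0): X=-1688334.0107, Y=1509215.5297, Z=-5946309.4233
→ Helmert 7p (PV): X=-1687756.6901, Y=1509376.8586, Z=-5945753.5520

X=-1687756.6901 m, Y=1509376.8586 m, Z=-5945753.5520 m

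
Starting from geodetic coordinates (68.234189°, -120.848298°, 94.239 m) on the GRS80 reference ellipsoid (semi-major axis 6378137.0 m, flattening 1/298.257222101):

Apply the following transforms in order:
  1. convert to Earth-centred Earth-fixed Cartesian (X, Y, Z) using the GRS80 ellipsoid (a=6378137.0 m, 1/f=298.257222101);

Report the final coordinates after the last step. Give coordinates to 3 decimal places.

start: φ=68.234189°, λ=-120.848298°, h=94.239 m
→ ECEF (a=6378137.000, f=1/298.257222101): X=-1216279.3230, Y=-2036422.6127, Z=5900916.0338

X=-1216279.323 m, Y=-2036422.613 m, Z=5900916.034 m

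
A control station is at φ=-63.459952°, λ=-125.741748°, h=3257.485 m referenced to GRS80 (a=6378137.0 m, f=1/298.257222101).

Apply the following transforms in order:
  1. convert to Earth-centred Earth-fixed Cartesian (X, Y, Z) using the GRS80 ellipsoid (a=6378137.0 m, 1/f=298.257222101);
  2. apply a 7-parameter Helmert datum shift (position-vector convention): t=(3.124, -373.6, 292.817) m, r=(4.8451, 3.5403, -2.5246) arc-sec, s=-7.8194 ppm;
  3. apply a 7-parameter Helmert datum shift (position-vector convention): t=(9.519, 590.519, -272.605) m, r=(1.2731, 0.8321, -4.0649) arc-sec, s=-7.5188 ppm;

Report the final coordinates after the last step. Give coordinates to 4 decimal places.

start: φ=-63.459952°, λ=-125.741748°, h=3257.485 m
→ ECEF (a=6378137.000, f=1/298.257222101): X=-1670047.7501, Y=-2320547.4501, Z=-5685984.2335
→ Helmert 7p (PV): X=-1670157.5623, Y=-2320748.9032, Z=-5685672.7998
→ Helmert 7p (PV): X=-1670204.1574, Y=-2320072.9285, Z=-5685910.2417

X=-1670204.1574 m, Y=-2320072.9285 m, Z=-5685910.2417 m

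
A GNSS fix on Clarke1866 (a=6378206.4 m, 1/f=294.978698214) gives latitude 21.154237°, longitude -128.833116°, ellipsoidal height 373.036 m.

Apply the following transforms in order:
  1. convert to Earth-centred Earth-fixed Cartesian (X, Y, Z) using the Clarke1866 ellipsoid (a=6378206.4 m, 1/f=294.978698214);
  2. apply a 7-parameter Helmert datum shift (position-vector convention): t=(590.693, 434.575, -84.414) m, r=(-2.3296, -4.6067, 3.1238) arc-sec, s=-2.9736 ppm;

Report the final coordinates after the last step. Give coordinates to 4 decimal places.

X=-3731207.4679 m, Y=-4635551.1685 m, Z=2287206.6794 m

start: φ=21.154237°, λ=-128.833116°, h=373.036 m
→ ECEF (a=6378206.400, f=1/294.978698214): X=-3731828.3827, Y=-4635968.8456, Z=2287328.8816
→ Helmert 7p (PV): X=-3731207.4679, Y=-4635551.1685, Z=2287206.6794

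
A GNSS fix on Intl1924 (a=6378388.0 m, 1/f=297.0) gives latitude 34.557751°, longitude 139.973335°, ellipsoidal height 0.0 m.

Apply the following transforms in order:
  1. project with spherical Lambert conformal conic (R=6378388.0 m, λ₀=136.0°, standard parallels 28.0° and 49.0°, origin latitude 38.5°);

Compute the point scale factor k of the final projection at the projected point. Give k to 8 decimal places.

0.98581522

start: φ=34.557751°, λ=139.973335°, h=0.000 m
→ into lcc (λ₀=136.0°): φ=34.55775100°, λ−λ₀=3.97333500°
scale k = 0.98581522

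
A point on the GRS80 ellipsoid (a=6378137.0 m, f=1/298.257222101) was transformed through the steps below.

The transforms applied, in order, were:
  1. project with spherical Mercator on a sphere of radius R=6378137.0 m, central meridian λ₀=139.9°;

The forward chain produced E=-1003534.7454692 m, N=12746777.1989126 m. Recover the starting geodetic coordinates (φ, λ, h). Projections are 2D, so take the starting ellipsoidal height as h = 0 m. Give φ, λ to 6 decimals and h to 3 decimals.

start: E=-1003534.7455, N=12746777.1989 m
→ merc⁻¹: φ=74.56268100°, λ=130.88509400°

φ=74.562681°, λ=130.885094°, h=0.000 m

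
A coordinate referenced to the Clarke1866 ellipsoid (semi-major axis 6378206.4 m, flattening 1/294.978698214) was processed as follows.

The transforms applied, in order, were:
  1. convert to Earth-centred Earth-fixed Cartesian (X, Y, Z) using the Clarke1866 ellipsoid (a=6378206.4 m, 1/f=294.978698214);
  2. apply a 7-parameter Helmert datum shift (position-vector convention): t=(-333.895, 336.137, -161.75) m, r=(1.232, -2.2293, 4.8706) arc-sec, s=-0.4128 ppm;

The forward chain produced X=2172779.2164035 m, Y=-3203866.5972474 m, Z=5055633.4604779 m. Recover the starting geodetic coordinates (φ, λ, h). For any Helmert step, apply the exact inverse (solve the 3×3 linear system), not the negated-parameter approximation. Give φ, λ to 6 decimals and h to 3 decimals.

φ=52.743484°, λ=-55.855033°, h=3371.375 m

start: X=2172779.2164, Y=-3203866.5972, Z=5055633.4605 m
→ Helmert⁻¹: X=2173092.9888, Y=-3204225.1731, Z=5055792.9494
→ geod (Bowring, a=6378206.400): φ=52.74348400°, λ=-55.85503300°, h=3371.3750 m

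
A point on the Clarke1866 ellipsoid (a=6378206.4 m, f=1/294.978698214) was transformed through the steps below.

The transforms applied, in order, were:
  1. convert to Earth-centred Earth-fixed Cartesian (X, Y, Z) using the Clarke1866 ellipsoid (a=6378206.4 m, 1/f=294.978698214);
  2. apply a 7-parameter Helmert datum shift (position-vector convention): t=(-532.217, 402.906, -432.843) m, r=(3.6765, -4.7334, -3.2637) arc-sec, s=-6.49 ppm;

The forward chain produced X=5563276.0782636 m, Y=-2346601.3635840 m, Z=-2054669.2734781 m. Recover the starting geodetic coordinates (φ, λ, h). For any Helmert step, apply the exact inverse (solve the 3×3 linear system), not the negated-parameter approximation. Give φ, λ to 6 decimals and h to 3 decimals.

start: X=5563276.0783, Y=-2346601.3636, Z=-2054669.2735 m
→ Helmert⁻¹: X=5563834.3971, Y=-2346968.0828, Z=-2054335.6096
→ geod (Bowring, a=6378206.400): φ=-18.90730400°, λ=-22.87126500°, h=2511.1290 m

φ=-18.907304°, λ=-22.871265°, h=2511.129 m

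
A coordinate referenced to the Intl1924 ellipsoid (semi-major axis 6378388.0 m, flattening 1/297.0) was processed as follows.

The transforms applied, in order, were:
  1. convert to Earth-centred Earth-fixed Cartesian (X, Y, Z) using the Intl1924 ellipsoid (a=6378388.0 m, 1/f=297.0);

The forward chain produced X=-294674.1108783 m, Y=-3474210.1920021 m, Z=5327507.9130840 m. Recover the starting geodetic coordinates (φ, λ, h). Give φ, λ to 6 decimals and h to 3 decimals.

φ=56.973273°, λ=-94.848086°, h=3719.316 m

start: X=-294674.1109, Y=-3474210.1920, Z=5327507.9131 m
→ geod (Bowring, a=6378388.000): φ=56.97327300°, λ=-94.84808600°, h=3719.3160 m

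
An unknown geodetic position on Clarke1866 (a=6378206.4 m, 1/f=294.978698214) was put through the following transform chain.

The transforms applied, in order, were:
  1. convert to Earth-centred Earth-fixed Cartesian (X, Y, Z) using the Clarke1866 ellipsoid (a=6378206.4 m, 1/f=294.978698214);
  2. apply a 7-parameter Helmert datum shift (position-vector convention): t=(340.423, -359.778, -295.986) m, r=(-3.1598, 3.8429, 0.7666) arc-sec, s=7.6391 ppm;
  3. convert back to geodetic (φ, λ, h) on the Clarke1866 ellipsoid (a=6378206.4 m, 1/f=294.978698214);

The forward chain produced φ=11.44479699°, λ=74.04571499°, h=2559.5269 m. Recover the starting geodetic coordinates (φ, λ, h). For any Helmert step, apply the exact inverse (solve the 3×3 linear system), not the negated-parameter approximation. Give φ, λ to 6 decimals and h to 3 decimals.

φ=11.448111°, λ=74.049564°, h=2817.033 m

start: φ=11.444797°, λ=74.045715°, h=2559.527 m
→ ECEF (a=6378206.400, f=1/294.978698214): X=1719238.4277, Y=6013802.2425, Z=1257696.4474
→ Helmert⁻¹: X=1718883.7861, Y=6014090.4166, Z=1258106.9786
→ geod (Bowring, a=6378206.400): φ=11.44811100°, λ=74.04956400°, h=2817.0330 m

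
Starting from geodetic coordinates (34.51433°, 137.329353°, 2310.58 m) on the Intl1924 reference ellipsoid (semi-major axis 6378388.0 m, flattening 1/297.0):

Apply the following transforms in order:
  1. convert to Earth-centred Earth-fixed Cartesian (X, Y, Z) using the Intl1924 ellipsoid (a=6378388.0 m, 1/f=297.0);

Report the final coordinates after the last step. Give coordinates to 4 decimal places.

start: φ=34.514330°, λ=137.329353°, h=2310.580 m
→ ECEF (a=6378388.000, f=1/297.0): X=-3869887.6481, Y=3567360.5287, Z=3594966.5254

X=-3869887.6481 m, Y=3567360.5287 m, Z=3594966.5254 m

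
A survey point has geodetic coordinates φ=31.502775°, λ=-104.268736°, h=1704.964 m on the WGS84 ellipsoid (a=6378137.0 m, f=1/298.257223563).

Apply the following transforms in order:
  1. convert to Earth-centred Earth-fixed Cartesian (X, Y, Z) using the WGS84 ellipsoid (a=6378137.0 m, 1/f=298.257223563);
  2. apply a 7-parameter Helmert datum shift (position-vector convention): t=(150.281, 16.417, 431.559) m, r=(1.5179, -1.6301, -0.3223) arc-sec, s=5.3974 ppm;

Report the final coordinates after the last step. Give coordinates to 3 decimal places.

start: φ=31.502775°, λ=-104.268736°, h=1704.964 m
→ ECEF (a=6378137.000, f=1/298.257223563): X=-1341913.2862, Y=-5276563.3680, Z=3314440.2714
→ Helmert 7p (PV): X=-1341804.6870, Y=-5276597.7250, Z=3314840.2843

X=-1341804.687 m, Y=-5276597.725 m, Z=3314840.284 m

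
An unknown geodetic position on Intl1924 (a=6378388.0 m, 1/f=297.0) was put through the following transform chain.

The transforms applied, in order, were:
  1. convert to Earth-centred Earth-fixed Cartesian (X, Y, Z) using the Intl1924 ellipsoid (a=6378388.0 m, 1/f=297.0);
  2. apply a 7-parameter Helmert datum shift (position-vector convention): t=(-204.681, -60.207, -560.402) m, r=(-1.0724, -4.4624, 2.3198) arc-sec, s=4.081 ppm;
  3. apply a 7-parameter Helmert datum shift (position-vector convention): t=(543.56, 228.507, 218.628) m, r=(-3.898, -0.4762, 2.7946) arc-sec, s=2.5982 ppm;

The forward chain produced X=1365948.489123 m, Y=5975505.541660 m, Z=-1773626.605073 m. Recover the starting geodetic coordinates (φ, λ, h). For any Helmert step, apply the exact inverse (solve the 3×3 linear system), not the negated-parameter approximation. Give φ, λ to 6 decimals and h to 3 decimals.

start: X=1365948.4891, Y=5975505.5417, Z=-1773626.6051 m
→ Helmert⁻¹: X=1365478.2432, Y=5975276.5294, Z=-1773730.8557
→ Helmert⁻¹: X=1365706.1922, Y=5975306.2104, Z=-1773161.6971
→ geod (Bowring, a=6378388.000): φ=-16.23794200°, λ=77.12571000°, h=3994.5120 m

φ=-16.237942°, λ=77.125710°, h=3994.512 m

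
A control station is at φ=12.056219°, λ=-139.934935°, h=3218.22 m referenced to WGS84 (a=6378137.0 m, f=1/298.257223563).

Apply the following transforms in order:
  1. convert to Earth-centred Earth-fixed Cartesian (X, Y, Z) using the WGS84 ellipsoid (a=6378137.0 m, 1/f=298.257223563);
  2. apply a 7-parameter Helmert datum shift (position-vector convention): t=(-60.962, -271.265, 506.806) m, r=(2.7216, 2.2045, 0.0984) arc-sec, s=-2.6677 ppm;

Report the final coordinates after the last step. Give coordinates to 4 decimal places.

X=-4776749.8299 m, Y=-4017674.8747 m, Z=1324658.5924 m

start: φ=12.056219°, λ=-139.934935°, h=3218.220 m
→ ECEF (a=6378137.000, f=1/298.257223563): X=-4776717.6794, Y=-4017394.5764, Z=1324157.2749
→ Helmert 7p (PV): X=-4776749.8299, Y=-4017674.8747, Z=1324658.5924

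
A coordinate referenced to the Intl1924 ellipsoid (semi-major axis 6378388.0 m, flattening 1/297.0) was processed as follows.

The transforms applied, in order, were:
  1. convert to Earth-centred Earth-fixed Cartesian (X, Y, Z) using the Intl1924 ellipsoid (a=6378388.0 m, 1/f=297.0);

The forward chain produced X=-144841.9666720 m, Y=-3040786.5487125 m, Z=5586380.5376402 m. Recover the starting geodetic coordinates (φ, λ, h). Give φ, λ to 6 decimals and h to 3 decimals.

φ=61.574414°, λ=-92.727112°, h=187.231 m

start: X=-144841.9667, Y=-3040786.5487, Z=5586380.5376 m
→ geod (Bowring, a=6378388.000): φ=61.57441400°, λ=-92.72711200°, h=187.2310 m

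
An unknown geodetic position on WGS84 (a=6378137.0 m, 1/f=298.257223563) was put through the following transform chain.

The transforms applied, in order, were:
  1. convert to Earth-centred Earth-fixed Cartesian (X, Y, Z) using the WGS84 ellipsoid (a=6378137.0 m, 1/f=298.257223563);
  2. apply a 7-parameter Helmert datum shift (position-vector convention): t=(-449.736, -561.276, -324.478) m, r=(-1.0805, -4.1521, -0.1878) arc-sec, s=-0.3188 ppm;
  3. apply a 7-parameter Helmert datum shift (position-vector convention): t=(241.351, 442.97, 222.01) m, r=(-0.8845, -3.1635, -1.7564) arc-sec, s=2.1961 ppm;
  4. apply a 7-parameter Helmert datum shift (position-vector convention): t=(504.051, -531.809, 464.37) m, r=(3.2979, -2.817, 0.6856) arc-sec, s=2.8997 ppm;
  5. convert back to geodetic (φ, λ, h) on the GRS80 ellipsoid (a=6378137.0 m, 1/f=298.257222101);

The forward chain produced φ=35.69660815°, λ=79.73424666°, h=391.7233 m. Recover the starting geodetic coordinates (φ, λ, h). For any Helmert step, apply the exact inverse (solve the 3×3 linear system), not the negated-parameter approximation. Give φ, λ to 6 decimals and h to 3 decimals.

start: φ=35.696608°, λ=79.734247°, h=391.723 m
→ ECEF (a=6378137.000, f=1/298.257222101): X=924223.9181, Y=5103012.0774, Z=3701133.8799
→ Helmert⁻¹: X=923784.6917, Y=5103585.1842, Z=3700564.5633
→ Helmert⁻¹: X=923554.6105, Y=5103123.0038, Z=3700342.1454
→ Helmert⁻¹: X=924074.4887, Y=5103667.3626, Z=3700675.9367
→ geod (Bowring, a=6378137.000): φ=35.69000600°, λ=79.73716100°, h=626.5870 m

φ=35.690006°, λ=79.737161°, h=626.587 m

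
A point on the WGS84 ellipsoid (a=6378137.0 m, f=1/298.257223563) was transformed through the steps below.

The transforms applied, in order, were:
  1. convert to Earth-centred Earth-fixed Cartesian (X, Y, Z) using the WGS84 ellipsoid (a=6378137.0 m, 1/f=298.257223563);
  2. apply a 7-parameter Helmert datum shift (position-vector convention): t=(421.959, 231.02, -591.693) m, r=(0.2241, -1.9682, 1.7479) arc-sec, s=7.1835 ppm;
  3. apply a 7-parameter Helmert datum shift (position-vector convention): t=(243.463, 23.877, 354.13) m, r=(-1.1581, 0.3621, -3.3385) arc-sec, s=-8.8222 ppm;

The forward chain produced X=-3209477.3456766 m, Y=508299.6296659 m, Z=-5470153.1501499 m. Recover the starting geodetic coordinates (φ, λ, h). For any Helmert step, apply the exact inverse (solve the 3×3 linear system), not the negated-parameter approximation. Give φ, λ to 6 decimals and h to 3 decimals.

start: X=-3209477.3457, Y=508299.6297, Z=-5470153.1501 m
→ Helmert⁻¹: X=-3209747.7485, Y=508259.0006, Z=-5470558.3235
→ Helmert⁻¹: X=-3210194.5366, Y=508045.5917, Z=-5469897.2573
→ geod (Bowring, a=6378137.000): φ=-59.45044800°, λ=171.00695200°, h=332.1710 m

φ=-59.450448°, λ=171.006952°, h=332.171 m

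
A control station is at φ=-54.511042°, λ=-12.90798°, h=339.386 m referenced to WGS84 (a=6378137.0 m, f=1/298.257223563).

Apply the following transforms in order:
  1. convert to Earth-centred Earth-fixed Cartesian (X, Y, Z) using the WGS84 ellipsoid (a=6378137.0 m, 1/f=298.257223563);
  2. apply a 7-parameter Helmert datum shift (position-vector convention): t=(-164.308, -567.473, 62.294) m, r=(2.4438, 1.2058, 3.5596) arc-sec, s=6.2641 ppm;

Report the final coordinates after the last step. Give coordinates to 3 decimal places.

X=3617303.159 m, Y=-829488.363 m, Z=-5170251.104 m

start: φ=-54.511042°, λ=-12.907980°, h=339.386 m
→ ECEF (a=6378137.000, f=1/298.257223563): X=3617460.7249, Y=-829039.3824, Z=-5170250.0417
→ Helmert 7p (PV): X=3617303.1593, Y=-829488.3632, Z=-5170251.1044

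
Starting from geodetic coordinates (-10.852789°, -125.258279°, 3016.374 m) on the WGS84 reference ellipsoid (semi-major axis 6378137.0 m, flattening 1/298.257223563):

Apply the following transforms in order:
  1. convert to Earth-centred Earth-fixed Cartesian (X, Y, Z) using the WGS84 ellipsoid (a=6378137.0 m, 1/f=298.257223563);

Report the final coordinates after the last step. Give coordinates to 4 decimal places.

X=-3618149.8359 m, Y=-5117994.3870 m, Z=-1193585.6772 m

start: φ=-10.852789°, λ=-125.258279°, h=3016.374 m
→ ECEF (a=6378137.000, f=1/298.257223563): X=-3618149.8359, Y=-5117994.3870, Z=-1193585.6772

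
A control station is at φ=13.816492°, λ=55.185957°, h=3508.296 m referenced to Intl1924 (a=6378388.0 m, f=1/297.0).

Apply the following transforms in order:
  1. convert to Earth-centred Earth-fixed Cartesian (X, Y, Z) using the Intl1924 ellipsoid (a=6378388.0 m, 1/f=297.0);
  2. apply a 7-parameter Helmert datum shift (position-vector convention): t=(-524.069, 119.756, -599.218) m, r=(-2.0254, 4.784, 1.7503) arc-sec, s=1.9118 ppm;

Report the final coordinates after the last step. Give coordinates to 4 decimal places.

X=3538248.7235 m, Y=5089141.0694 m, Z=1513401.1707 m

start: φ=13.816492°, λ=55.185957°, h=3508.296 m
→ ECEF (a=6378388.000, f=1/297.0): X=3538774.0926, Y=5088966.6874, Z=1514129.5415
→ Helmert 7p (PV): X=3538248.7235, Y=5089141.0694, Z=1513401.1707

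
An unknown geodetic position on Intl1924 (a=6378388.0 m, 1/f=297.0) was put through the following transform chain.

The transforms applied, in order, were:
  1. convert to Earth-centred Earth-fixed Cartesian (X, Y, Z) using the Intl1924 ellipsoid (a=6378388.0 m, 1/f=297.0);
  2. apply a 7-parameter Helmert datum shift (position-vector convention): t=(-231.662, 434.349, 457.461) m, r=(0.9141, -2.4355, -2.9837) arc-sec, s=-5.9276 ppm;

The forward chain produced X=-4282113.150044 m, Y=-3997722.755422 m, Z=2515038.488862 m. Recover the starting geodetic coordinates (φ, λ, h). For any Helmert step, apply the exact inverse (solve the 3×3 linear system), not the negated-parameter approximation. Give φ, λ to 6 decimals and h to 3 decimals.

start: X=-4282113.1500, Y=-3997722.7554, Z=2515038.4889 m
→ Helmert⁻¹: X=-4281819.3413, Y=-3998231.5980, Z=2514664.2104
→ geod (Bowring, a=6378388.000): φ=23.37169700°, λ=-136.96158600°, h=182.8750 m

φ=23.371697°, λ=-136.961586°, h=182.875 m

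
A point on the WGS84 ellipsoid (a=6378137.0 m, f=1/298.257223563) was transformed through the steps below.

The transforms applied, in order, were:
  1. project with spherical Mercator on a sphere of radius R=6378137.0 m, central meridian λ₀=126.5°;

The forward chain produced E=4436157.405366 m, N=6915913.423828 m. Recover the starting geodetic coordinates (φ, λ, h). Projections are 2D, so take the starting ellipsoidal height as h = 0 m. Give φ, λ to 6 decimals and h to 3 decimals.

φ=52.635803°, λ=166.350680°, h=0.000 m

start: E=4436157.4054, N=6915913.4238 m
→ merc⁻¹: φ=52.63580300°, λ=166.35068000°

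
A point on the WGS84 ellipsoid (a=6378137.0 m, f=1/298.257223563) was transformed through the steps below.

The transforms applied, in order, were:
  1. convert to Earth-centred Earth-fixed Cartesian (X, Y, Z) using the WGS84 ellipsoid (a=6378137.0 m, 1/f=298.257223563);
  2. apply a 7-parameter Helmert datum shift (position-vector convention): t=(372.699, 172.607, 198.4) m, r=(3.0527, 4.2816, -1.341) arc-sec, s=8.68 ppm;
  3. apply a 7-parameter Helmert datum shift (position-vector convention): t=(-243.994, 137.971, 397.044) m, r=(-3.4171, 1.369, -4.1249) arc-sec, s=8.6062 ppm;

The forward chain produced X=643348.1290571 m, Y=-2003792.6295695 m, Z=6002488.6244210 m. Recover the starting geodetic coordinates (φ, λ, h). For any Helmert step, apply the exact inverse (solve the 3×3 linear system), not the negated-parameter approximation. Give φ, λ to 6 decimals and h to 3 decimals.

φ=70.795048°, λ=-72.208734°, h=1064.451 m

start: X=643348.1291, Y=-2003792.6296, Z=6002488.6244 m
→ Helmert⁻¹: X=643586.8244, Y=-2003999.9167, Z=6002010.9978
→ Helmert⁻¹: X=643096.9874, Y=-2004062.1205, Z=6001803.5117
→ geod (Bowring, a=6378137.000): φ=70.79504800°, λ=-72.20873400°, h=1064.4510 m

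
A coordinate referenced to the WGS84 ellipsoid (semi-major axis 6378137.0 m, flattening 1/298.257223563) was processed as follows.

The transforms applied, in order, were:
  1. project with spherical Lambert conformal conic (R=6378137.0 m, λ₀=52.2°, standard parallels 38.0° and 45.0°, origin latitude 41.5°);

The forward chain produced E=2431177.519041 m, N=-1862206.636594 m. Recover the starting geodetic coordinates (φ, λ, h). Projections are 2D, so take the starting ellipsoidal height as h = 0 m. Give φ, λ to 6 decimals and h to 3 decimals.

start: E=2431177.5190, N=-1862206.6366 m
→ lcc⁻¹: φ=22.20567400°, λ=74.87062100°

φ=22.205674°, λ=74.870621°, h=0.000 m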